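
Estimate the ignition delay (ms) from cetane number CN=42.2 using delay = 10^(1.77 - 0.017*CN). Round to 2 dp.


delay = 10^(1.77 - 0.017*CN)
Exponent = 1.77 - 0.017*42.2 = 1.0526
delay = 10^1.0526 = 11.29 ms


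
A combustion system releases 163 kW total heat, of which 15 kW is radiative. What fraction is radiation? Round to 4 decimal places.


f_rad = Q_rad / Q_total
f_rad = 15 / 163 = 0.0920


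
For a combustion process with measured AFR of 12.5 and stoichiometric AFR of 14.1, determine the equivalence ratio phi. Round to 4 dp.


phi = AFR_stoich / AFR_actual
phi = 14.1 / 12.5 = 1.1280


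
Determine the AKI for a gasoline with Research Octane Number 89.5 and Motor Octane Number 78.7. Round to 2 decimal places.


AKI = (RON + MON) / 2
AKI = (89.5 + 78.7) / 2
AKI = 168.2 / 2 = 84.10


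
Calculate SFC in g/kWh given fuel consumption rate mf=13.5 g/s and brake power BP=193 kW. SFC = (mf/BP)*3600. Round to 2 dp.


SFC = (mf / BP) * 3600
Rate = 13.5 / 193 = 0.069948 g/(s*kW)
SFC = 0.069948 * 3600 = 251.81 g/kWh


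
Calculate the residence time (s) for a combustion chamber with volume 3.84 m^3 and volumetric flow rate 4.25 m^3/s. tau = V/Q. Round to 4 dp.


tau = V / Q_flow
tau = 3.84 / 4.25 = 0.9035 s


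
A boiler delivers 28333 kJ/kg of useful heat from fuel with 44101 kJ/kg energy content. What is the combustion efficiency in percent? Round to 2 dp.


Efficiency = (Q_useful / Q_fuel) * 100
Efficiency = (28333 / 44101) * 100
Efficiency = 0.6425 * 100 = 64.25%


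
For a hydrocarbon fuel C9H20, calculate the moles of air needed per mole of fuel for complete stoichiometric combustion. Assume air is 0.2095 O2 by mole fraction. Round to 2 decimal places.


Balanced combustion: C9H20 + 14 O2 -> 9 CO2 + 10 H2O
O2 needed = C + H/4 = 9 + 20/4 = 14.00 moles
Air moles = O2 / 0.2095 = 14.00 / 0.2095 = 66.83 moles air


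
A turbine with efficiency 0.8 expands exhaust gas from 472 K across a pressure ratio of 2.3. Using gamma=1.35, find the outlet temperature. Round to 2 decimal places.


T_out = T_in * (1 - eta * (1 - PR^(-(gamma-1)/gamma)))
Exponent = -(1.35-1)/1.35 = -0.25925926
PR^exp = 2.3^(-0.25925926) = 0.80578413
Factor = 1 - 0.8*(1 - 0.80578413) = 0.84462730
T_out = 472 * 0.84462730 = 398.66 K


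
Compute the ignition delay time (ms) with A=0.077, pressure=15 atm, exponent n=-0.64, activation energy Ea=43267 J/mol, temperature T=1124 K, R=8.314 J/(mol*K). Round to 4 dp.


tau = A * P^n * exp(Ea/(R*T))
P^n = 15^(-0.64) = 0.17672647
Ea/(R*T) = 43267/(8.314*1124) = 4.629994
exp(Ea/(R*T)) = 102.513475
tau = 0.077 * 0.17672647 * 102.513475 = 1.3950 ms


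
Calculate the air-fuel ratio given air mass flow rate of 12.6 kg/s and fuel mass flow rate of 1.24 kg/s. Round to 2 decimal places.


AFR = m_air / m_fuel
AFR = 12.6 / 1.24 = 10.16


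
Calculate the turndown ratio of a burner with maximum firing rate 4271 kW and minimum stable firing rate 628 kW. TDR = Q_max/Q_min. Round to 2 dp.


TDR = Q_max / Q_min
TDR = 4271 / 628 = 6.80


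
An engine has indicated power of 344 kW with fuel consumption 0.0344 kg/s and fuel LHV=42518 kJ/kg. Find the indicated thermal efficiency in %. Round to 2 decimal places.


eta_ith = (IP / (mf * LHV)) * 100
Denominator = 0.0344 * 42518 = 1462.6192 kW
eta_ith = (344 / 1462.6192) * 100 = 23.52%


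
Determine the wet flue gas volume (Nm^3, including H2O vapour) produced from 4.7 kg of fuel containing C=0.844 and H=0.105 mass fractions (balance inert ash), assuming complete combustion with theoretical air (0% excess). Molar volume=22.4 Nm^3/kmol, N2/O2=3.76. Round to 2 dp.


Per kg fuel: CO2 = (C/12 kmol)*22.4 = (0.844/12)*22.4 = 1.57547 Nm^3
Per kg fuel: H2O = (H/2 kmol)*22.4 = (0.105/2)*22.4 = 1.17600 Nm^3
O2 needed per kg fuel = C/12 + H/4 = 0.844/12 + 0.105/4 = 0.09658333 kmol
Per kg fuel: N2 = O2*3.76*22.4 = 0.09658333*3.76*22.4 = 8.13463 Nm^3
Total per kg = 1.57547 + 1.17600 + 8.13463 = 10.88610 Nm^3
Total = 10.88610 * 4.7 = 51.16 Nm^3


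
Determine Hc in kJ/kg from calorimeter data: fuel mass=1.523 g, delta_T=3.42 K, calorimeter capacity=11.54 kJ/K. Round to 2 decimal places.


Hc = C_cal * delta_T / m_fuel
Q_released = 11.54 * 3.42 = 39.4668 kJ
m_fuel = 1.523 g = 1.523/1000 kg = 0.001523 kg
Hc = 39.4668 / 0.001523 = 25913.85 kJ/kg


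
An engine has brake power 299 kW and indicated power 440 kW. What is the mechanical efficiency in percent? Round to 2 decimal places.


eta_mech = (BP / IP) * 100
Ratio = 299 / 440 = 0.6795
eta_mech = 0.6795 * 100 = 67.95%


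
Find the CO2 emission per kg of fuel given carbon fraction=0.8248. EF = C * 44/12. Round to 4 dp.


EF = C_frac * (M_CO2 / M_C)
EF = 0.8248 * (44/12)
EF = 0.8248 * 3.666667 = 3.0243 kg_CO2/kg_fuel


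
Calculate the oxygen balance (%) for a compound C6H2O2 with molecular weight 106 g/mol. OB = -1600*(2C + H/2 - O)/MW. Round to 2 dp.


OB = -1600 * (2C + H/2 - O) / MW
Inner = 2*6 + 2/2 - 2 = 11.00
OB = -1600 * 11.00 / 106 = -166.04%


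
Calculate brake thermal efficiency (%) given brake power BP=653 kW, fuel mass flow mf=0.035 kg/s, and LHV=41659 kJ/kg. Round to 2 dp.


eta_BTE = (BP / (mf * LHV)) * 100
Denominator = 0.035 * 41659 = 1458.0650 kW
eta_BTE = (653 / 1458.0650) * 100 = 44.79%


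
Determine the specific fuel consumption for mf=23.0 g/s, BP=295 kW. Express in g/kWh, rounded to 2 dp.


SFC = (mf / BP) * 3600
Rate = 23.0 / 295 = 0.077966 g/(s*kW)
SFC = 0.077966 * 3600 = 280.68 g/kWh


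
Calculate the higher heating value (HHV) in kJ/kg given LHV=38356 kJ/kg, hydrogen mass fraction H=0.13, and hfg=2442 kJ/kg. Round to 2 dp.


HHV = LHV + hfg * 9 * H
Water addition = 2442 * 9 * 0.13 = 2857.140 kJ/kg
HHV = 38356 + 2857.140 = 41213.14 kJ/kg


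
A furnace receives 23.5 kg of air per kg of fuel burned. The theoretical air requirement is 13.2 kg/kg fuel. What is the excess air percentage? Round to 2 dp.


Excess air = actual - stoichiometric = 23.5 - 13.2 = 10.30 kg/kg fuel
Excess air % = (excess / stoich) * 100 = (10.30 / 13.2) * 100 = 78.03%


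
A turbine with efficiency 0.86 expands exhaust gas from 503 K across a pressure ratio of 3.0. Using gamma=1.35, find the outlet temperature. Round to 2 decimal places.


T_out = T_in * (1 - eta * (1 - PR^(-(gamma-1)/gamma)))
Exponent = -(1.35-1)/1.35 = -0.25925926
PR^exp = 3.0^(-0.25925926) = 0.75214556
Factor = 1 - 0.86*(1 - 0.75214556) = 0.78684518
T_out = 503 * 0.78684518 = 395.78 K


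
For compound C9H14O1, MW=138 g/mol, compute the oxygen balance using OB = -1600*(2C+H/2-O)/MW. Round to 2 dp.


OB = -1600 * (2C + H/2 - O) / MW
Inner = 2*9 + 14/2 - 1 = 24.00
OB = -1600 * 24.00 / 138 = -278.26%


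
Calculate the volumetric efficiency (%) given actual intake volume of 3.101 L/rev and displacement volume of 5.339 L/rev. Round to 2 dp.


eta_v = (V_actual / V_disp) * 100
Ratio = 3.101 / 5.339 = 0.5808
eta_v = 0.5808 * 100 = 58.08%


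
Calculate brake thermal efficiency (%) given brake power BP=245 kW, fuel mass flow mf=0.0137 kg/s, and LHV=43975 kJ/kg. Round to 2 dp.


eta_BTE = (BP / (mf * LHV)) * 100
Denominator = 0.0137 * 43975 = 602.4575 kW
eta_BTE = (245 / 602.4575) * 100 = 40.67%


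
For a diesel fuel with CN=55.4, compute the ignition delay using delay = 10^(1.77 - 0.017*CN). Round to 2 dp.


delay = 10^(1.77 - 0.017*CN)
Exponent = 1.77 - 0.017*55.4 = 0.8282
delay = 10^0.8282 = 6.73 ms


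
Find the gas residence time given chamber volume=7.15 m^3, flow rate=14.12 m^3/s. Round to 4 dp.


tau = V / Q_flow
tau = 7.15 / 14.12 = 0.5064 s


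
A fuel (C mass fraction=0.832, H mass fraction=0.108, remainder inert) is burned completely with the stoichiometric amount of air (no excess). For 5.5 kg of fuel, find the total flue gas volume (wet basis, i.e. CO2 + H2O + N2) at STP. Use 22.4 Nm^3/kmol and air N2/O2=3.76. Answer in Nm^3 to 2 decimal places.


Per kg fuel: CO2 = (C/12 kmol)*22.4 = (0.832/12)*22.4 = 1.55307 Nm^3
Per kg fuel: H2O = (H/2 kmol)*22.4 = (0.108/2)*22.4 = 1.20960 Nm^3
O2 needed per kg fuel = C/12 + H/4 = 0.832/12 + 0.108/4 = 0.09633333 kmol
Per kg fuel: N2 = O2*3.76*22.4 = 0.09633333*3.76*22.4 = 8.11358 Nm^3
Total per kg = 1.55307 + 1.20960 + 8.11358 = 10.87625 Nm^3
Total = 10.87625 * 5.5 = 59.82 Nm^3


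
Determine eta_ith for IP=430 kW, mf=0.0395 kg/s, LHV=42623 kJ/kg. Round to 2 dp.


eta_ith = (IP / (mf * LHV)) * 100
Denominator = 0.0395 * 42623 = 1683.6085 kW
eta_ith = (430 / 1683.6085) * 100 = 25.54%


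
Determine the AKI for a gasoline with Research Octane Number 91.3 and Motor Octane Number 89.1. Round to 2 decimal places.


AKI = (RON + MON) / 2
AKI = (91.3 + 89.1) / 2
AKI = 180.4 / 2 = 90.20


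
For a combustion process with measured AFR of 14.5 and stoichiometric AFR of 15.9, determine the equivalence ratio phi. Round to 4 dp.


phi = AFR_stoich / AFR_actual
phi = 15.9 / 14.5 = 1.0966


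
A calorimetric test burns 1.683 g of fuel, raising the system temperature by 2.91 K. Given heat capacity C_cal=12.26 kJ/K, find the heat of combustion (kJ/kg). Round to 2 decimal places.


Hc = C_cal * delta_T / m_fuel
Q_released = 12.26 * 2.91 = 35.6766 kJ
m_fuel = 1.683 g = 1.683/1000 kg = 0.001683 kg
Hc = 35.6766 / 0.001683 = 21198.22 kJ/kg


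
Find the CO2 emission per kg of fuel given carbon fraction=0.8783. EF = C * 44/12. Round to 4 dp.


EF = C_frac * (M_CO2 / M_C)
EF = 0.8783 * (44/12)
EF = 0.8783 * 3.666667 = 3.2204 kg_CO2/kg_fuel


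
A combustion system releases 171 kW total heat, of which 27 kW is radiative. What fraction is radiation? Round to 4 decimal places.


f_rad = Q_rad / Q_total
f_rad = 27 / 171 = 0.1579


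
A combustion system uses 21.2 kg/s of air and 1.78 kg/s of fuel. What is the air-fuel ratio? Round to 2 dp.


AFR = m_air / m_fuel
AFR = 21.2 / 1.78 = 11.91


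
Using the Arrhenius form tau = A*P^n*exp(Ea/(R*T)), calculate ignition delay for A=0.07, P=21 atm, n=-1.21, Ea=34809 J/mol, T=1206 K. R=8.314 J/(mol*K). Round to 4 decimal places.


tau = A * P^n * exp(Ea/(R*T))
P^n = 21^(-1.21) = 0.02512550
Ea/(R*T) = 34809/(8.314*1206) = 3.471636
exp(Ea/(R*T)) = 32.189370
tau = 0.07 * 0.02512550 * 32.189370 = 0.0566 ms


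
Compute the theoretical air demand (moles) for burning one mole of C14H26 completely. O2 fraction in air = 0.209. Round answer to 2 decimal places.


Balanced combustion: C14H26 + 20.5 O2 -> 14 CO2 + 13 H2O
O2 needed = C + H/4 = 14 + 26/4 = 20.50 moles
Air moles = O2 / 0.209 = 20.50 / 0.209 = 98.09 moles air


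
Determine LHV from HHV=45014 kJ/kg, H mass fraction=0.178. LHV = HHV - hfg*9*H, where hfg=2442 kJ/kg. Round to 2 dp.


LHV = HHV - hfg * 9 * H
Water correction = 2442 * 9 * 0.178 = 3912.084 kJ/kg
LHV = 45014 - 3912.084 = 41101.92 kJ/kg


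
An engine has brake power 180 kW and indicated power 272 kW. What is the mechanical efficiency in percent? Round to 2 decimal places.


eta_mech = (BP / IP) * 100
Ratio = 180 / 272 = 0.6618
eta_mech = 0.6618 * 100 = 66.18%


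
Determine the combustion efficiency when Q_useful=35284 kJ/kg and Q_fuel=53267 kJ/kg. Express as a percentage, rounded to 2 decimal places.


Efficiency = (Q_useful / Q_fuel) * 100
Efficiency = (35284 / 53267) * 100
Efficiency = 0.6624 * 100 = 66.24%


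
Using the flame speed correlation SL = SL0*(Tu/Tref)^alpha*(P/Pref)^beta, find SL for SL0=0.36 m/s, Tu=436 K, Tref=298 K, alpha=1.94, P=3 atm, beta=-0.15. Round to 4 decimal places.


SL = SL0 * (Tu/Tref)^alpha * (P/Pref)^beta
T ratio = 436/298 = 1.46308725
(T ratio)^alpha = 1.46308725^1.94 = 2.092301
(P/Pref)^beta = 3^(-0.15) = 0.848070
SL = 0.36 * 2.092301 * 0.848070 = 0.6388 m/s


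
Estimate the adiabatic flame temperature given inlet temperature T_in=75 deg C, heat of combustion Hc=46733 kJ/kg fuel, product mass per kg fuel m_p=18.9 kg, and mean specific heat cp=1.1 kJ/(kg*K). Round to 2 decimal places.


T_ad = T_in + Hc / (m_p * cp)
Denominator = 18.9 * 1.1 = 20.7900
Temperature rise = 46733 / 20.7900 = 2247.86 K
T_ad = 75 + 2247.86 = 2322.86 deg C


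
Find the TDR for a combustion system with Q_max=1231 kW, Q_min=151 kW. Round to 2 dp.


TDR = Q_max / Q_min
TDR = 1231 / 151 = 8.15


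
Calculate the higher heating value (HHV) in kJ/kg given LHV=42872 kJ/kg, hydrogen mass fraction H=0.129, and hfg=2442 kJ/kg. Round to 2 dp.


HHV = LHV + hfg * 9 * H
Water addition = 2442 * 9 * 0.129 = 2835.162 kJ/kg
HHV = 42872 + 2835.162 = 45707.16 kJ/kg


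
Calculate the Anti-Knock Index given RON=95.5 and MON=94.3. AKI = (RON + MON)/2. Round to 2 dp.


AKI = (RON + MON) / 2
AKI = (95.5 + 94.3) / 2
AKI = 189.8 / 2 = 94.90


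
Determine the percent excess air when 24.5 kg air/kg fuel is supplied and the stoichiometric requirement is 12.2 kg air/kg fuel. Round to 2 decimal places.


Excess air = actual - stoichiometric = 24.5 - 12.2 = 12.30 kg/kg fuel
Excess air % = (excess / stoich) * 100 = (12.30 / 12.2) * 100 = 100.82%


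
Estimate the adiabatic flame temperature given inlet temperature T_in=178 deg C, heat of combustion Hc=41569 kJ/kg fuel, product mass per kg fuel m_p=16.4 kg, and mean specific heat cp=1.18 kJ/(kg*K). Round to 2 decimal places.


T_ad = T_in + Hc / (m_p * cp)
Denominator = 16.4 * 1.18 = 19.3520
Temperature rise = 41569 / 19.3520 = 2148.05 K
T_ad = 178 + 2148.05 = 2326.05 deg C


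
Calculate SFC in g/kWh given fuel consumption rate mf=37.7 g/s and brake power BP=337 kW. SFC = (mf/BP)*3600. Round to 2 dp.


SFC = (mf / BP) * 3600
Rate = 37.7 / 337 = 0.111869 g/(s*kW)
SFC = 0.111869 * 3600 = 402.73 g/kWh


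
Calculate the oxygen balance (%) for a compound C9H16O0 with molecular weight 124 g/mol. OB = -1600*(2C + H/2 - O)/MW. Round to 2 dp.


OB = -1600 * (2C + H/2 - O) / MW
Inner = 2*9 + 16/2 - 0 = 26.00
OB = -1600 * 26.00 / 124 = -335.48%


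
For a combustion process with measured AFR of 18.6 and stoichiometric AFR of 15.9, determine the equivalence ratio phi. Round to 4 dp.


phi = AFR_stoich / AFR_actual
phi = 15.9 / 18.6 = 0.8548


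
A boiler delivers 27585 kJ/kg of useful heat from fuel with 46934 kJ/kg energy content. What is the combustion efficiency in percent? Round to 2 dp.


Efficiency = (Q_useful / Q_fuel) * 100
Efficiency = (27585 / 46934) * 100
Efficiency = 0.5877 * 100 = 58.77%


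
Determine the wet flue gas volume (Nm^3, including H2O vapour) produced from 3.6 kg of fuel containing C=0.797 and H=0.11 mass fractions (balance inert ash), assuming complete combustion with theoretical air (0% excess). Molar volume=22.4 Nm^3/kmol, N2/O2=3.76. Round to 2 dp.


Per kg fuel: CO2 = (C/12 kmol)*22.4 = (0.797/12)*22.4 = 1.48773 Nm^3
Per kg fuel: H2O = (H/2 kmol)*22.4 = (0.11/2)*22.4 = 1.23200 Nm^3
O2 needed per kg fuel = C/12 + H/4 = 0.797/12 + 0.11/4 = 0.09391667 kmol
Per kg fuel: N2 = O2*3.76*22.4 = 0.09391667*3.76*22.4 = 7.91004 Nm^3
Total per kg = 1.48773 + 1.23200 + 7.91004 = 10.62977 Nm^3
Total = 10.62977 * 3.6 = 38.27 Nm^3


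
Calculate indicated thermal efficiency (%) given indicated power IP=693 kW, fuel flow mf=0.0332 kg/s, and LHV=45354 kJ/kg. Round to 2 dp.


eta_ith = (IP / (mf * LHV)) * 100
Denominator = 0.0332 * 45354 = 1505.7528 kW
eta_ith = (693 / 1505.7528) * 100 = 46.02%


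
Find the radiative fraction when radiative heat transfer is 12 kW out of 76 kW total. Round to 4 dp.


f_rad = Q_rad / Q_total
f_rad = 12 / 76 = 0.1579


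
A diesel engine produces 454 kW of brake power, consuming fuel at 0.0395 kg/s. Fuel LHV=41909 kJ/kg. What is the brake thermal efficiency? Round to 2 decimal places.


eta_BTE = (BP / (mf * LHV)) * 100
Denominator = 0.0395 * 41909 = 1655.4055 kW
eta_BTE = (454 / 1655.4055) * 100 = 27.43%


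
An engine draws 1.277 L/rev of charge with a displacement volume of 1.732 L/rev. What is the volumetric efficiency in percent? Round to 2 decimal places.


eta_v = (V_actual / V_disp) * 100
Ratio = 1.277 / 1.732 = 0.7373
eta_v = 0.7373 * 100 = 73.73%


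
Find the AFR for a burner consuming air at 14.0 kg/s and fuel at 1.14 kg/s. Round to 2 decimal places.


AFR = m_air / m_fuel
AFR = 14.0 / 1.14 = 12.28


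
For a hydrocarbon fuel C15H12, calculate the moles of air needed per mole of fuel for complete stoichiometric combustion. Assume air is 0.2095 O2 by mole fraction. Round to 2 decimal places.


Balanced combustion: C15H12 + 18 O2 -> 15 CO2 + 6 H2O
O2 needed = C + H/4 = 15 + 12/4 = 18.00 moles
Air moles = O2 / 0.2095 = 18.00 / 0.2095 = 85.92 moles air


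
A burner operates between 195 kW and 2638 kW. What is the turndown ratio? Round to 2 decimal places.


TDR = Q_max / Q_min
TDR = 2638 / 195 = 13.53


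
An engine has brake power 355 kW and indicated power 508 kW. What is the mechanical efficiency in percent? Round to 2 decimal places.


eta_mech = (BP / IP) * 100
Ratio = 355 / 508 = 0.6988
eta_mech = 0.6988 * 100 = 69.88%


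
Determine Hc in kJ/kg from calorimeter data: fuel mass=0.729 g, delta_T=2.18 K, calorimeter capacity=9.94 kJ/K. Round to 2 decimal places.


Hc = C_cal * delta_T / m_fuel
Q_released = 9.94 * 2.18 = 21.6692 kJ
m_fuel = 0.729 g = 0.729/1000 kg = 0.000729 kg
Hc = 21.6692 / 0.000729 = 29724.55 kJ/kg


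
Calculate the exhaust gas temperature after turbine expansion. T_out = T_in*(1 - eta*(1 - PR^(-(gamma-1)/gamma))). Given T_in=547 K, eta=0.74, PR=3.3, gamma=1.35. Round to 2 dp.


T_out = T_in * (1 - eta * (1 - PR^(-(gamma-1)/gamma)))
Exponent = -(1.35-1)/1.35 = -0.25925926
PR^exp = 3.3^(-0.25925926) = 0.73378775
Factor = 1 - 0.74*(1 - 0.73378775) = 0.80300294
T_out = 547 * 0.80300294 = 439.24 K


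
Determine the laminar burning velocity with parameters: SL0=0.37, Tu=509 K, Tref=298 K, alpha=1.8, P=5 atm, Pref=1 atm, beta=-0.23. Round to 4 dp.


SL = SL0 * (Tu/Tref)^alpha * (P/Pref)^beta
T ratio = 509/298 = 1.70805369
(T ratio)^alpha = 1.70805369^1.8 = 2.621216
(P/Pref)^beta = 5^(-0.23) = 0.690616
SL = 0.37 * 2.621216 * 0.690616 = 0.6698 m/s


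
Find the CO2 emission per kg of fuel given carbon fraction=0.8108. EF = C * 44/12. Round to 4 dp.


EF = C_frac * (M_CO2 / M_C)
EF = 0.8108 * (44/12)
EF = 0.8108 * 3.666667 = 2.9729 kg_CO2/kg_fuel


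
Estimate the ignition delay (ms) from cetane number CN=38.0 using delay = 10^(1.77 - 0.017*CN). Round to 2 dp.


delay = 10^(1.77 - 0.017*CN)
Exponent = 1.77 - 0.017*38.0 = 1.1240
delay = 10^1.1240 = 13.30 ms


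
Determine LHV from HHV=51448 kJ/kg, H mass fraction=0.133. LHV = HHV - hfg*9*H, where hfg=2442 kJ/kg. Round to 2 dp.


LHV = HHV - hfg * 9 * H
Water correction = 2442 * 9 * 0.133 = 2923.074 kJ/kg
LHV = 51448 - 2923.074 = 48524.93 kJ/kg


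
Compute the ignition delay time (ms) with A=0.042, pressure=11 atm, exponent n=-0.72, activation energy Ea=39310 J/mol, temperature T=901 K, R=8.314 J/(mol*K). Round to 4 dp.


tau = A * P^n * exp(Ea/(R*T))
P^n = 11^(-0.72) = 0.17790873
Ea/(R*T) = 39310/(8.314*901) = 5.247691
exp(Ea/(R*T)) = 190.126708
tau = 0.042 * 0.17790873 * 190.126708 = 1.4207 ms


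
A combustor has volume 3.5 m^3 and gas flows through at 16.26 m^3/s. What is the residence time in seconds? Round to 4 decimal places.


tau = V / Q_flow
tau = 3.5 / 16.26 = 0.2153 s


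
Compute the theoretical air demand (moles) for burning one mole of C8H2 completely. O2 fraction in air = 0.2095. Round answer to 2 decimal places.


Balanced combustion: C8H2 + 8.5 O2 -> 8 CO2 + 1 H2O
O2 needed = C + H/4 = 8 + 2/4 = 8.50 moles
Air moles = O2 / 0.2095 = 8.50 / 0.2095 = 40.57 moles air


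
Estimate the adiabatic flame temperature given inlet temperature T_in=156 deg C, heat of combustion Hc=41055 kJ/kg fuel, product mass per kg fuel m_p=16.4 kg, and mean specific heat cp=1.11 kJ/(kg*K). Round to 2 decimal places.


T_ad = T_in + Hc / (m_p * cp)
Denominator = 16.4 * 1.11 = 18.2040
Temperature rise = 41055 / 18.2040 = 2255.27 K
T_ad = 156 + 2255.27 = 2411.27 deg C


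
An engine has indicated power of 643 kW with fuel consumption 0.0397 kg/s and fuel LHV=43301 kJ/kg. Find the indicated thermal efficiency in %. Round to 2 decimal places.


eta_ith = (IP / (mf * LHV)) * 100
Denominator = 0.0397 * 43301 = 1719.0497 kW
eta_ith = (643 / 1719.0497) * 100 = 37.40%


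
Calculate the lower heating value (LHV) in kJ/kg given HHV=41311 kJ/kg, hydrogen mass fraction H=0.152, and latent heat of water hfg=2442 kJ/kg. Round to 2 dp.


LHV = HHV - hfg * 9 * H
Water correction = 2442 * 9 * 0.152 = 3340.656 kJ/kg
LHV = 41311 - 3340.656 = 37970.34 kJ/kg


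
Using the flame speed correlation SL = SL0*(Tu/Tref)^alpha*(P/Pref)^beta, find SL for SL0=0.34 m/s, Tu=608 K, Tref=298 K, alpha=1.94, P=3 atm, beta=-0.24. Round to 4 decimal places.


SL = SL0 * (Tu/Tref)^alpha * (P/Pref)^beta
T ratio = 608/298 = 2.04026846
(T ratio)^alpha = 2.04026846^1.94 = 3.988351
(P/Pref)^beta = 3^(-0.24) = 0.768229
SL = 0.34 * 3.988351 * 0.768229 = 1.0417 m/s


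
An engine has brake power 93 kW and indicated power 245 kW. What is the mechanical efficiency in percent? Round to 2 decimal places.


eta_mech = (BP / IP) * 100
Ratio = 93 / 245 = 0.3796
eta_mech = 0.3796 * 100 = 37.96%


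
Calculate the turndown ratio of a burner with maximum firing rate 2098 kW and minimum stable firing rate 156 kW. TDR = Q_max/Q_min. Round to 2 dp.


TDR = Q_max / Q_min
TDR = 2098 / 156 = 13.45


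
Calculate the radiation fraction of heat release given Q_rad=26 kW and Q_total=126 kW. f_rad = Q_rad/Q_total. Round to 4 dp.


f_rad = Q_rad / Q_total
f_rad = 26 / 126 = 0.2063


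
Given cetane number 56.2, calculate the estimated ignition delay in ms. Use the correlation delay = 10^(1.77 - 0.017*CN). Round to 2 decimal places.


delay = 10^(1.77 - 0.017*CN)
Exponent = 1.77 - 0.017*56.2 = 0.8146
delay = 10^0.8146 = 6.53 ms


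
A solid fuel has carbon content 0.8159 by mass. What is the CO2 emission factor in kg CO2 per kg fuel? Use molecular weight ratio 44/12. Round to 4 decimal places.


EF = C_frac * (M_CO2 / M_C)
EF = 0.8159 * (44/12)
EF = 0.8159 * 3.666667 = 2.9916 kg_CO2/kg_fuel


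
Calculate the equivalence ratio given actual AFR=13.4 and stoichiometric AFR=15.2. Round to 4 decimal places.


phi = AFR_stoich / AFR_actual
phi = 15.2 / 13.4 = 1.1343


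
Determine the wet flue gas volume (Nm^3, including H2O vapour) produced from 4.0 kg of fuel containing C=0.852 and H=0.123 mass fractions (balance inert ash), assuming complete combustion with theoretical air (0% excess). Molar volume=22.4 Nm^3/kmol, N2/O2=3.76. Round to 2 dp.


Per kg fuel: CO2 = (C/12 kmol)*22.4 = (0.852/12)*22.4 = 1.59040 Nm^3
Per kg fuel: H2O = (H/2 kmol)*22.4 = (0.123/2)*22.4 = 1.37760 Nm^3
O2 needed per kg fuel = C/12 + H/4 = 0.852/12 + 0.123/4 = 0.10175000 kmol
Per kg fuel: N2 = O2*3.76*22.4 = 0.10175000*3.76*22.4 = 8.56979 Nm^3
Total per kg = 1.59040 + 1.37760 + 8.56979 = 11.53779 Nm^3
Total = 11.53779 * 4.0 = 46.15 Nm^3


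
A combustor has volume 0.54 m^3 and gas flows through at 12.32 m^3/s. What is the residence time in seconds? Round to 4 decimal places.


tau = V / Q_flow
tau = 0.54 / 12.32 = 0.0438 s


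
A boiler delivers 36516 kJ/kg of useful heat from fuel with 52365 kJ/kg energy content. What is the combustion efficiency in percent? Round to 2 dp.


Efficiency = (Q_useful / Q_fuel) * 100
Efficiency = (36516 / 52365) * 100
Efficiency = 0.6973 * 100 = 69.73%


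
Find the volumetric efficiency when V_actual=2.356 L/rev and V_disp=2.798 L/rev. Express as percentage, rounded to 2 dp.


eta_v = (V_actual / V_disp) * 100
Ratio = 2.356 / 2.798 = 0.8420
eta_v = 0.8420 * 100 = 84.20%


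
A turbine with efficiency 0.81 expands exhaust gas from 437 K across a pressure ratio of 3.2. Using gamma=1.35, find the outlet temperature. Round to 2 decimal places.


T_out = T_in * (1 - eta * (1 - PR^(-(gamma-1)/gamma)))
Exponent = -(1.35-1)/1.35 = -0.25925926
PR^exp = 3.2^(-0.25925926) = 0.73966521
Factor = 1 - 0.81*(1 - 0.73966521) = 0.78912882
T_out = 437 * 0.78912882 = 344.85 K


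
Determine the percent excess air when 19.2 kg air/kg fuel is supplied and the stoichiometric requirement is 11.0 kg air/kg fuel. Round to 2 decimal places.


Excess air = actual - stoichiometric = 19.2 - 11.0 = 8.20 kg/kg fuel
Excess air % = (excess / stoich) * 100 = (8.20 / 11.0) * 100 = 74.55%


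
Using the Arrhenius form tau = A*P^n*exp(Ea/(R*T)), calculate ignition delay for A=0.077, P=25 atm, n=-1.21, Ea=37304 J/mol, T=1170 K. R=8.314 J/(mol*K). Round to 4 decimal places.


tau = A * P^n * exp(Ea/(R*T))
P^n = 25^(-1.21) = 0.02034663
Ea/(R*T) = 37304/(8.314*1170) = 3.834948
exp(Ea/(R*T)) = 46.291037
tau = 0.077 * 0.02034663 * 46.291037 = 0.0725 ms


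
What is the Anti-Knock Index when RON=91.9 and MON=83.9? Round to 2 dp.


AKI = (RON + MON) / 2
AKI = (91.9 + 83.9) / 2
AKI = 175.8 / 2 = 87.90


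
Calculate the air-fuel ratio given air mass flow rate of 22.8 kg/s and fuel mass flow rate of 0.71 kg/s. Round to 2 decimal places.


AFR = m_air / m_fuel
AFR = 22.8 / 0.71 = 32.11


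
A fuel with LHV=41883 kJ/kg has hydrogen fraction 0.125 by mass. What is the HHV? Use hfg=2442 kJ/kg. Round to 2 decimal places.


HHV = LHV + hfg * 9 * H
Water addition = 2442 * 9 * 0.125 = 2747.250 kJ/kg
HHV = 41883 + 2747.250 = 44630.25 kJ/kg


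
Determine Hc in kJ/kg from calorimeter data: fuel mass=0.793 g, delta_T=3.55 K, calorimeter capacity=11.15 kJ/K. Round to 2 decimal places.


Hc = C_cal * delta_T / m_fuel
Q_released = 11.15 * 3.55 = 39.5825 kJ
m_fuel = 0.793 g = 0.793/1000 kg = 0.000793 kg
Hc = 39.5825 / 0.000793 = 49914.88 kJ/kg


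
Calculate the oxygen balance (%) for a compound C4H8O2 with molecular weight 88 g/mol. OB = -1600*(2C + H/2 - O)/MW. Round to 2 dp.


OB = -1600 * (2C + H/2 - O) / MW
Inner = 2*4 + 8/2 - 2 = 10.00
OB = -1600 * 10.00 / 88 = -181.82%


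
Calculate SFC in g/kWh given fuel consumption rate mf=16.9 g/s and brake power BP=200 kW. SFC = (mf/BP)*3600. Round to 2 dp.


SFC = (mf / BP) * 3600
Rate = 16.9 / 200 = 0.084500 g/(s*kW)
SFC = 0.084500 * 3600 = 304.20 g/kWh


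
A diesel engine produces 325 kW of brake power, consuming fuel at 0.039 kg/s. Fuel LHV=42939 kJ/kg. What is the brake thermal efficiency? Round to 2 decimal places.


eta_BTE = (BP / (mf * LHV)) * 100
Denominator = 0.039 * 42939 = 1674.6210 kW
eta_BTE = (325 / 1674.6210) * 100 = 19.41%


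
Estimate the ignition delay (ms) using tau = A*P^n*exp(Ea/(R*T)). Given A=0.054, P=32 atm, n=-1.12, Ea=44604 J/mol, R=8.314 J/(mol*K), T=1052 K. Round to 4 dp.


tau = A * P^n * exp(Ea/(R*T))
P^n = 32^(-1.12) = 0.02061731
Ea/(R*T) = 44604/(8.314*1052) = 5.099740
exp(Ea/(R*T)) = 163.979290
tau = 0.054 * 0.02061731 * 163.979290 = 0.1826 ms


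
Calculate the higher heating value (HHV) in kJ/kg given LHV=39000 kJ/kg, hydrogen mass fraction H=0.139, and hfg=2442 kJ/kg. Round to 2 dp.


HHV = LHV + hfg * 9 * H
Water addition = 2442 * 9 * 0.139 = 3054.942 kJ/kg
HHV = 39000 + 3054.942 = 42054.94 kJ/kg


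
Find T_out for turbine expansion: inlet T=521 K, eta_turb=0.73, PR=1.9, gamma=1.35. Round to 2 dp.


T_out = T_in * (1 - eta * (1 - PR^(-(gamma-1)/gamma)))
Exponent = -(1.35-1)/1.35 = -0.25925926
PR^exp = 1.9^(-0.25925926) = 0.84670193
Factor = 1 - 0.73*(1 - 0.84670193) = 0.88809241
T_out = 521 * 0.88809241 = 462.70 K


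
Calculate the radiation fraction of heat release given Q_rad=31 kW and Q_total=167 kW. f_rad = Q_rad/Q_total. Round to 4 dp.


f_rad = Q_rad / Q_total
f_rad = 31 / 167 = 0.1856


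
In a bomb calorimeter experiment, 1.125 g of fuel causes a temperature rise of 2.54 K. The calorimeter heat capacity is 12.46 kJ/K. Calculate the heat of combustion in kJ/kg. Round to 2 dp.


Hc = C_cal * delta_T / m_fuel
Q_released = 12.46 * 2.54 = 31.6484 kJ
m_fuel = 1.125 g = 1.125/1000 kg = 0.001125 kg
Hc = 31.6484 / 0.001125 = 28131.91 kJ/kg


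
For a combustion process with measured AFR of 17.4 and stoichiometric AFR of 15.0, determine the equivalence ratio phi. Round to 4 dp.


phi = AFR_stoich / AFR_actual
phi = 15.0 / 17.4 = 0.8621


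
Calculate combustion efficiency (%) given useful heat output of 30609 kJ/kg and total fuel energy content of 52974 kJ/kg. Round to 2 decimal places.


Efficiency = (Q_useful / Q_fuel) * 100
Efficiency = (30609 / 52974) * 100
Efficiency = 0.5778 * 100 = 57.78%


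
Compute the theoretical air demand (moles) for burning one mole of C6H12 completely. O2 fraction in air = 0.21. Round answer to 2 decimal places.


Balanced combustion: C6H12 + 9 O2 -> 6 CO2 + 6 H2O
O2 needed = C + H/4 = 6 + 12/4 = 9.00 moles
Air moles = O2 / 0.21 = 9.00 / 0.21 = 42.86 moles air


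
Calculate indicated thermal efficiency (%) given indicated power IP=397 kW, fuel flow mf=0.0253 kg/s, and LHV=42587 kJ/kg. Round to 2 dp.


eta_ith = (IP / (mf * LHV)) * 100
Denominator = 0.0253 * 42587 = 1077.4511 kW
eta_ith = (397 / 1077.4511) * 100 = 36.85%


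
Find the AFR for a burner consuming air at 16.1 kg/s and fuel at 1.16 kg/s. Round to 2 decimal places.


AFR = m_air / m_fuel
AFR = 16.1 / 1.16 = 13.88


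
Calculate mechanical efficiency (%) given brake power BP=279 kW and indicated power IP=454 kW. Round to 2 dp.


eta_mech = (BP / IP) * 100
Ratio = 279 / 454 = 0.6145
eta_mech = 0.6145 * 100 = 61.45%


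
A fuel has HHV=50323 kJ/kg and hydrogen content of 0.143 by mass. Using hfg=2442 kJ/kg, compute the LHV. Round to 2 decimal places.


LHV = HHV - hfg * 9 * H
Water correction = 2442 * 9 * 0.143 = 3142.854 kJ/kg
LHV = 50323 - 3142.854 = 47180.15 kJ/kg


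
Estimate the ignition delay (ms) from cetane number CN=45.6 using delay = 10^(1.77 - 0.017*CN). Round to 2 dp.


delay = 10^(1.77 - 0.017*CN)
Exponent = 1.77 - 0.017*45.6 = 0.9948
delay = 10^0.9948 = 9.88 ms


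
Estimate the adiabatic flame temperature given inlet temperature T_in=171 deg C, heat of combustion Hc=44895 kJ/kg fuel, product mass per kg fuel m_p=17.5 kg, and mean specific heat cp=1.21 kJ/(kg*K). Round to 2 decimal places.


T_ad = T_in + Hc / (m_p * cp)
Denominator = 17.5 * 1.21 = 21.1750
Temperature rise = 44895 / 21.1750 = 2120.19 K
T_ad = 171 + 2120.19 = 2291.19 deg C


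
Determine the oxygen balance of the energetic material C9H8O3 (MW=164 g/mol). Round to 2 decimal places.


OB = -1600 * (2C + H/2 - O) / MW
Inner = 2*9 + 8/2 - 3 = 19.00
OB = -1600 * 19.00 / 164 = -185.37%


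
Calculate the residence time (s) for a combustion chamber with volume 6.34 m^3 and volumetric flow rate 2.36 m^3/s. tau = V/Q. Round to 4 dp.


tau = V / Q_flow
tau = 6.34 / 2.36 = 2.6864 s


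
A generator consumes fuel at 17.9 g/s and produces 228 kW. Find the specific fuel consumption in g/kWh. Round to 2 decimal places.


SFC = (mf / BP) * 3600
Rate = 17.9 / 228 = 0.078509 g/(s*kW)
SFC = 0.078509 * 3600 = 282.63 g/kWh


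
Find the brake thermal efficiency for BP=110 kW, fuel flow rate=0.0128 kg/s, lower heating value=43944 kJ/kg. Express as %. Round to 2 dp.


eta_BTE = (BP / (mf * LHV)) * 100
Denominator = 0.0128 * 43944 = 562.4832 kW
eta_BTE = (110 / 562.4832) * 100 = 19.56%


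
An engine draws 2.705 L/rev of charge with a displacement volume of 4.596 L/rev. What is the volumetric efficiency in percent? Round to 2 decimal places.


eta_v = (V_actual / V_disp) * 100
Ratio = 2.705 / 4.596 = 0.5886
eta_v = 0.5886 * 100 = 58.86%


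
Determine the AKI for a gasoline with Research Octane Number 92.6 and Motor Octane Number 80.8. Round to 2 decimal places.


AKI = (RON + MON) / 2
AKI = (92.6 + 80.8) / 2
AKI = 173.4 / 2 = 86.70


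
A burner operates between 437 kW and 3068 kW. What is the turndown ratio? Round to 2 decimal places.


TDR = Q_max / Q_min
TDR = 3068 / 437 = 7.02


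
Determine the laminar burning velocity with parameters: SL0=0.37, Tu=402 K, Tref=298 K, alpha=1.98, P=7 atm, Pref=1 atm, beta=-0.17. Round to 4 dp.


SL = SL0 * (Tu/Tref)^alpha * (P/Pref)^beta
T ratio = 402/298 = 1.34899329
(T ratio)^alpha = 1.34899329^1.98 = 1.808920
(P/Pref)^beta = 7^(-0.17) = 0.718345
SL = 0.37 * 1.808920 * 0.718345 = 0.4808 m/s


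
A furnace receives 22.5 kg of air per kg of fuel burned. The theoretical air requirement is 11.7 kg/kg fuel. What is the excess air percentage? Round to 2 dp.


Excess air = actual - stoichiometric = 22.5 - 11.7 = 10.80 kg/kg fuel
Excess air % = (excess / stoich) * 100 = (10.80 / 11.7) * 100 = 92.31%


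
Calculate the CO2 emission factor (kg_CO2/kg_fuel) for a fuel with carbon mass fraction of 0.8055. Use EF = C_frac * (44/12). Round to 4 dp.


EF = C_frac * (M_CO2 / M_C)
EF = 0.8055 * (44/12)
EF = 0.8055 * 3.666667 = 2.9535 kg_CO2/kg_fuel


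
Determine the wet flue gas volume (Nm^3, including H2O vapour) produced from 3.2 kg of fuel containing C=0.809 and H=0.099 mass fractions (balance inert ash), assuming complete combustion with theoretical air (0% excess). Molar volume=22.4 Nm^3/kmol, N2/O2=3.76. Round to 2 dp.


Per kg fuel: CO2 = (C/12 kmol)*22.4 = (0.809/12)*22.4 = 1.51013 Nm^3
Per kg fuel: H2O = (H/2 kmol)*22.4 = (0.099/2)*22.4 = 1.10880 Nm^3
O2 needed per kg fuel = C/12 + H/4 = 0.809/12 + 0.099/4 = 0.09216667 kmol
Per kg fuel: N2 = O2*3.76*22.4 = 0.09216667*3.76*22.4 = 7.76265 Nm^3
Total per kg = 1.51013 + 1.10880 + 7.76265 = 10.38158 Nm^3
Total = 10.38158 * 3.2 = 33.22 Nm^3


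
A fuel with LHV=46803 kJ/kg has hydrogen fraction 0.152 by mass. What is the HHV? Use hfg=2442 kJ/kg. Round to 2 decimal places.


HHV = LHV + hfg * 9 * H
Water addition = 2442 * 9 * 0.152 = 3340.656 kJ/kg
HHV = 46803 + 3340.656 = 50143.66 kJ/kg


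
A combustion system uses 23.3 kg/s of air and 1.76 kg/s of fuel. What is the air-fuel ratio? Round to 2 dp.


AFR = m_air / m_fuel
AFR = 23.3 / 1.76 = 13.24


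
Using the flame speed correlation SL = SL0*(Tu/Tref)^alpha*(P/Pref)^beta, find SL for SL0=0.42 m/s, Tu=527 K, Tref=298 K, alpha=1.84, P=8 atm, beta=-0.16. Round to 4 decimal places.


SL = SL0 * (Tu/Tref)^alpha * (P/Pref)^beta
T ratio = 527/298 = 1.76845638
(T ratio)^alpha = 1.76845638^1.84 = 2.854786
(P/Pref)^beta = 8^(-0.16) = 0.716978
SL = 0.42 * 2.854786 * 0.716978 = 0.8597 m/s


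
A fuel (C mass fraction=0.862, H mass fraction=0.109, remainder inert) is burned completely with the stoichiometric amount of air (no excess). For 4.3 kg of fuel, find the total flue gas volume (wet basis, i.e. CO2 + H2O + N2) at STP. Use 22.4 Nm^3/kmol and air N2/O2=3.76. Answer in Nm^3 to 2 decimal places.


Per kg fuel: CO2 = (C/12 kmol)*22.4 = (0.862/12)*22.4 = 1.60907 Nm^3
Per kg fuel: H2O = (H/2 kmol)*22.4 = (0.109/2)*22.4 = 1.22080 Nm^3
O2 needed per kg fuel = C/12 + H/4 = 0.862/12 + 0.109/4 = 0.09908333 kmol
Per kg fuel: N2 = O2*3.76*22.4 = 0.09908333*3.76*22.4 = 8.34519 Nm^3
Total per kg = 1.60907 + 1.22080 + 8.34519 = 11.17506 Nm^3
Total = 11.17506 * 4.3 = 48.05 Nm^3


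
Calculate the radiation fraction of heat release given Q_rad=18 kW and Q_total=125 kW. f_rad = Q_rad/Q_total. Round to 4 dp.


f_rad = Q_rad / Q_total
f_rad = 18 / 125 = 0.1440


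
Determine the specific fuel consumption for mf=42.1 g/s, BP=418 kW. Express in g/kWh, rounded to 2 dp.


SFC = (mf / BP) * 3600
Rate = 42.1 / 418 = 0.100718 g/(s*kW)
SFC = 0.100718 * 3600 = 362.58 g/kWh


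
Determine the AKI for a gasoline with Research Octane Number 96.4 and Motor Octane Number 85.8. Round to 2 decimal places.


AKI = (RON + MON) / 2
AKI = (96.4 + 85.8) / 2
AKI = 182.2 / 2 = 91.10


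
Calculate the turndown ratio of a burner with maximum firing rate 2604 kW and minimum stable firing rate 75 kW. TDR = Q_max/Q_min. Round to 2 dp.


TDR = Q_max / Q_min
TDR = 2604 / 75 = 34.72


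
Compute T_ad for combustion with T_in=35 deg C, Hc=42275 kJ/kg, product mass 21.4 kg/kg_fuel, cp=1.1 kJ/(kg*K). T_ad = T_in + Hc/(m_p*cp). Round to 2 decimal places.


T_ad = T_in + Hc / (m_p * cp)
Denominator = 21.4 * 1.1 = 23.5400
Temperature rise = 42275 / 23.5400 = 1795.88 K
T_ad = 35 + 1795.88 = 1830.88 deg C


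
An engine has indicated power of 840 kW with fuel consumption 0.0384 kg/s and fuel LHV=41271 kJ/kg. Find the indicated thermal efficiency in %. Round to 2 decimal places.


eta_ith = (IP / (mf * LHV)) * 100
Denominator = 0.0384 * 41271 = 1584.8064 kW
eta_ith = (840 / 1584.8064) * 100 = 53.00%


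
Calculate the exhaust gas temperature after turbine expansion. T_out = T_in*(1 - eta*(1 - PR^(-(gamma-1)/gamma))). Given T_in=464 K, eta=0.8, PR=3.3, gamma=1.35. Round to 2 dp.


T_out = T_in * (1 - eta * (1 - PR^(-(gamma-1)/gamma)))
Exponent = -(1.35-1)/1.35 = -0.25925926
PR^exp = 3.3^(-0.25925926) = 0.73378775
Factor = 1 - 0.8*(1 - 0.73378775) = 0.78703020
T_out = 464 * 0.78703020 = 365.18 K


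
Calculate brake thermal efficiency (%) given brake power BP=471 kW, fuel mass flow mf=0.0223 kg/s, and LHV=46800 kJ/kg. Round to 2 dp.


eta_BTE = (BP / (mf * LHV)) * 100
Denominator = 0.0223 * 46800 = 1043.6400 kW
eta_BTE = (471 / 1043.6400) * 100 = 45.13%


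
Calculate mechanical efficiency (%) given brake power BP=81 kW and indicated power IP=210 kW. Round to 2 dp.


eta_mech = (BP / IP) * 100
Ratio = 81 / 210 = 0.3857
eta_mech = 0.3857 * 100 = 38.57%


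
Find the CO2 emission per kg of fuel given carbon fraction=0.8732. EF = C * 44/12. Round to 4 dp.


EF = C_frac * (M_CO2 / M_C)
EF = 0.8732 * (44/12)
EF = 0.8732 * 3.666667 = 3.2017 kg_CO2/kg_fuel


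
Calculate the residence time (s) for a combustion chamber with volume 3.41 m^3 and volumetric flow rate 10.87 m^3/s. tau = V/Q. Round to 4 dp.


tau = V / Q_flow
tau = 3.41 / 10.87 = 0.3137 s


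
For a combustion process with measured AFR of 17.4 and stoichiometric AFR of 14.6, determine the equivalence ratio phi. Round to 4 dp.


phi = AFR_stoich / AFR_actual
phi = 14.6 / 17.4 = 0.8391


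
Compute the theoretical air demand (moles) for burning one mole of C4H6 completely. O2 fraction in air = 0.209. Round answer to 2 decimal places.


Balanced combustion: C4H6 + 5.5 O2 -> 4 CO2 + 3 H2O
O2 needed = C + H/4 = 4 + 6/4 = 5.50 moles
Air moles = O2 / 0.209 = 5.50 / 0.209 = 26.32 moles air


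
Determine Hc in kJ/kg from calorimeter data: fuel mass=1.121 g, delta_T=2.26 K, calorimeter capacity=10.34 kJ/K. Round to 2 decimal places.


Hc = C_cal * delta_T / m_fuel
Q_released = 10.34 * 2.26 = 23.3684 kJ
m_fuel = 1.121 g = 1.121/1000 kg = 0.001121 kg
Hc = 23.3684 / 0.001121 = 20846.03 kJ/kg


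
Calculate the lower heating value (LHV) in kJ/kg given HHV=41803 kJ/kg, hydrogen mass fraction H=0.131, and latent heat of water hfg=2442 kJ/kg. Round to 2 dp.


LHV = HHV - hfg * 9 * H
Water correction = 2442 * 9 * 0.131 = 2879.118 kJ/kg
LHV = 41803 - 2879.118 = 38923.88 kJ/kg


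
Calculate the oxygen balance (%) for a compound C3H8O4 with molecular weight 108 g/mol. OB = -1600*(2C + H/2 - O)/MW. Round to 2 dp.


OB = -1600 * (2C + H/2 - O) / MW
Inner = 2*3 + 8/2 - 4 = 6.00
OB = -1600 * 6.00 / 108 = -88.89%


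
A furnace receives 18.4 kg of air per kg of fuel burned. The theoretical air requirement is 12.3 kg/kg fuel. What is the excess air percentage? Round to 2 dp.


Excess air = actual - stoichiometric = 18.4 - 12.3 = 6.10 kg/kg fuel
Excess air % = (excess / stoich) * 100 = (6.10 / 12.3) * 100 = 49.59%


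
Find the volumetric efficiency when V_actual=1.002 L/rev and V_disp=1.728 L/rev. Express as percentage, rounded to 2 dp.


eta_v = (V_actual / V_disp) * 100
Ratio = 1.002 / 1.728 = 0.5799
eta_v = 0.5799 * 100 = 57.99%


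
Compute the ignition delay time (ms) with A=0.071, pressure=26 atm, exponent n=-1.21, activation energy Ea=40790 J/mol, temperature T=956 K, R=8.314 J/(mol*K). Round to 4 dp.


tau = A * P^n * exp(Ea/(R*T))
P^n = 26^(-1.21) = 0.01940360
Ea/(R*T) = 40790/(8.314*956) = 5.131990
exp(Ea/(R*T)) = 169.353780
tau = 0.071 * 0.01940360 * 169.353780 = 0.2333 ms


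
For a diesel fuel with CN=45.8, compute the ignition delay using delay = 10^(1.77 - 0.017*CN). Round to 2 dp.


delay = 10^(1.77 - 0.017*CN)
Exponent = 1.77 - 0.017*45.8 = 0.9914
delay = 10^0.9914 = 9.80 ms
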